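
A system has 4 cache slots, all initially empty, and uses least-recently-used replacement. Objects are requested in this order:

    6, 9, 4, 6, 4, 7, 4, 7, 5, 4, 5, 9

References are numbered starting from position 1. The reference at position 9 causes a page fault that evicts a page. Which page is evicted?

9

pos 1: 6 → miss, frames [6]
pos 2: 9 → miss, frames [6, 9]
pos 3: 4 → miss, frames [6, 9, 4]
pos 4: 6 → hit
pos 5: 4 → hit
pos 6: 7 → miss, frames [9, 6, 4, 7]
pos 7: 4 → hit
pos 8: 7 → hit
pos 9: 5 → miss, evict 9, frames [6, 4, 7, 5]
At position 9, page 9 is evicted.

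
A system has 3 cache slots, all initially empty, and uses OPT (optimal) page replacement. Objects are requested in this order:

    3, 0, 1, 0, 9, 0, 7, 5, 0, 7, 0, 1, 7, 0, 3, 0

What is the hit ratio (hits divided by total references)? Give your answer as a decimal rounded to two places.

3 → fault, frames (3)
0 → fault, frames (3 0)
1 → fault, frames (3 0 1)
0 → hit
9 → fault, evict 3, frames (0 1 9)
0 → hit
7 → fault, evict 9, frames (0 1 7)
5 → fault, evict 1, frames (0 7 5)
0 → hit
7 → hit
0 → hit
1 → fault, evict 5, frames (0 7 1)
7 → hit
0 → hit
3 → fault, evict 1, frames (0 7 3)
0 → hit
Hits: 8 of 16 references → 8/16 = 0.5000.

0.50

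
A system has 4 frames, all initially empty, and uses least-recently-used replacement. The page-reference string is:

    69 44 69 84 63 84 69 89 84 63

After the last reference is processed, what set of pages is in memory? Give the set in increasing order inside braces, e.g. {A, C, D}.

{63, 69, 84, 89}

69 -> miss, frames {69}
44 -> miss, frames {69,44}
69 -> hit
84 -> miss, frames {44,69,84}
63 -> miss, frames {44,69,84,63}
84 -> hit
69 -> hit
89 -> miss, evict 44, frames {63,84,69,89}
84 -> hit
63 -> hit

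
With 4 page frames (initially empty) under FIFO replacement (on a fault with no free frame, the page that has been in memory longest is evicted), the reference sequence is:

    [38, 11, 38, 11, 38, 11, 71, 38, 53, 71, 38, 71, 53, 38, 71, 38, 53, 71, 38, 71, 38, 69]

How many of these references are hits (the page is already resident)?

38 → fault, frames (38)
11 → fault, frames (38 11)
38 → hit
11 → hit
38 → hit
11 → hit
71 → fault, frames (38 11 71)
38 → hit
53 → fault, frames (38 11 71 53)
71 → hit
38 → hit
71 → hit
53 → hit
38 → hit
71 → hit
38 → hit
53 → hit
71 → hit
38 → hit
71 → hit
38 → hit
69 → fault, evict 38, frames (11 71 53 69)
Hits: 17.

17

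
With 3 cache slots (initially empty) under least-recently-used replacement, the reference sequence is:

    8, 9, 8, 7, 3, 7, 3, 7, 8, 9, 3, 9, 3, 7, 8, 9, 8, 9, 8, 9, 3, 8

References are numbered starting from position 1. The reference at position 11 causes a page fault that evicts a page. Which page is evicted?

pos 1: 8: miss, frames (8)
pos 2: 9: miss, frames (8 9)
pos 3: 8: hit
pos 4: 7: miss, frames (9 8 7)
pos 5: 3: miss, evict 9, frames (8 7 3)
pos 6: 7: hit
pos 7: 3: hit
pos 8: 7: hit
pos 9: 8: hit
pos 10: 9: miss, evict 3, frames (7 8 9)
pos 11: 3: miss, evict 7, frames (8 9 3)
At position 11, page 7 is evicted.

7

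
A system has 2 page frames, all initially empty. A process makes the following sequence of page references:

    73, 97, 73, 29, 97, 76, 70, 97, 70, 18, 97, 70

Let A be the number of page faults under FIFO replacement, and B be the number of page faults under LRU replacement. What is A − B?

-2

Under FIFO: F F . F . F F F . F . F → 8 faults.
Under LRU: F F . F F F F F . F F F → 10 faults.
A − B = 8 − 10 = -2.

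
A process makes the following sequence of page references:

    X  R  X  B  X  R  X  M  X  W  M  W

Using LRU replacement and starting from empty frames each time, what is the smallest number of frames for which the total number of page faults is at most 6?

3

f=1: 12 faults
f=2: 7 faults
f=3: 5 faults
f=4: 5 faults
f=5: 5 faults
Smallest f with faults ≤ 6 is 3.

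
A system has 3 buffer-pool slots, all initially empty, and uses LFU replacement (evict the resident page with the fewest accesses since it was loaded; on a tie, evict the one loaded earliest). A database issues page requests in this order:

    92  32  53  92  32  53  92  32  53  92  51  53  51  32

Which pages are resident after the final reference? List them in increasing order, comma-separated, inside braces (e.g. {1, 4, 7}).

92: fault, frames [92]
32: fault, frames [92, 32]
53: fault, frames [92, 32, 53]
92: hit
32: hit
53: hit
92: hit
32: hit
53: hit
92: hit
51: fault, evict 32, frames [92, 53, 51]
53: hit
51: hit
32: fault, evict 51, frames [92, 53, 32]

{32, 53, 92}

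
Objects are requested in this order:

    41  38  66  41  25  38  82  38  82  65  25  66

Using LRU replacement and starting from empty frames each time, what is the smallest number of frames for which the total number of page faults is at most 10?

f=1: 12 faults
f=2: 10 faults
f=3: 9 faults
f=4: 7 faults
f=5: 7 faults
f=6: 6 faults
Smallest f with faults ≤ 10 is 2.

2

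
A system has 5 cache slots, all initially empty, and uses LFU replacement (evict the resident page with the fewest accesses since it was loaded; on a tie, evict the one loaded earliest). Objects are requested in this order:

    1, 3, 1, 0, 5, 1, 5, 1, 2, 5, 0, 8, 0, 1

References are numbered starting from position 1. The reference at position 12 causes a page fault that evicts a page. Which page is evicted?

pos 1: 1 → fault, frames (1)
pos 2: 3 → fault, frames (1 3)
pos 3: 1 → hit
pos 4: 0 → fault, frames (1 3 0)
pos 5: 5 → fault, frames (1 3 0 5)
pos 6: 1 → hit
pos 7: 5 → hit
pos 8: 1 → hit
pos 9: 2 → fault, frames (1 3 0 5 2)
pos 10: 5 → hit
pos 11: 0 → hit
pos 12: 8 → fault, evict 3, frames (1 0 5 2 8)
At position 12, page 3 is evicted.

3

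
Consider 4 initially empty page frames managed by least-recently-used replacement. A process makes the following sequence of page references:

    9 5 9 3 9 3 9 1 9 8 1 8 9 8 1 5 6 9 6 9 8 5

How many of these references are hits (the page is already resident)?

9 → miss, frames {9}
5 → miss, frames {9,5}
9 → hit
3 → miss, frames {5,9,3}
9 → hit
3 → hit
9 → hit
1 → miss, frames {5,3,9,1}
9 → hit
8 → miss, evict 5, frames {3,1,9,8}
1 → hit
8 → hit
9 → hit
8 → hit
1 → hit
5 → miss, evict 3, frames {9,8,1,5}
6 → miss, evict 9, frames {8,1,5,6}
9 → miss, evict 8, frames {1,5,6,9}
6 → hit
9 → hit
8 → miss, evict 1, frames {5,6,9,8}
5 → hit
Hits: 13.

13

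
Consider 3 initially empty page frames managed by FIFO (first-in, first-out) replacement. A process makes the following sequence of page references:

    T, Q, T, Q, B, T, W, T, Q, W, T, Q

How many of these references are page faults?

6

T: miss, frames {T}
Q: miss, frames {T,Q}
T: hit
Q: hit
B: miss, frames {T,Q,B}
T: hit
W: miss, evict T, frames {Q,B,W}
T: miss, evict Q, frames {B,W,T}
Q: miss, evict B, frames {W,T,Q}
W: hit
T: hit
Q: hit
Page faults: 6.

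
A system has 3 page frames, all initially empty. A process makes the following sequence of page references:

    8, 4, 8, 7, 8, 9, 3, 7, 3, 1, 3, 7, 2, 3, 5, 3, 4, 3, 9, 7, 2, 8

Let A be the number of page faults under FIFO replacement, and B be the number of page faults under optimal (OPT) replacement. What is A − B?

Under FIFO: F F . F . F F . . F . F F F F . F . F F F F → 15 faults.
Under OPT: F F . F . F F . . F . . F . F . F . F . F F → 12 faults.
A − B = 15 − 12 = 3.

3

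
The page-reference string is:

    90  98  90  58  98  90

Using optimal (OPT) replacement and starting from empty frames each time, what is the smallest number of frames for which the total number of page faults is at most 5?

2

f=1: 6 faults
f=2: 4 faults
f=3: 3 faults
Smallest f with faults ≤ 5 is 2.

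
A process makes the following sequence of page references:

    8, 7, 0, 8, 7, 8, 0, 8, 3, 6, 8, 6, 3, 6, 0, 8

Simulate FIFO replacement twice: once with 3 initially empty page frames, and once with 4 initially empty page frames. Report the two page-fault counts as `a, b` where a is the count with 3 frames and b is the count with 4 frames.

7, 6

3 frames: F F F . . . . . F F F . . . F . → 7 faults.
4 frames: F F F . . . . . F F F . . . . . → 6 faults.
6 < 7: adding a frame reduced faults, as is typical.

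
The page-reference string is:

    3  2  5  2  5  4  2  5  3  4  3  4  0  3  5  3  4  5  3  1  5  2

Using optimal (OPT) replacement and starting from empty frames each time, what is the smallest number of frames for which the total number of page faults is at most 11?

3

f=1: 22 faults
f=2: 12 faults
f=3: 9 faults
f=4: 7 faults
f=5: 6 faults
f=6: 6 faults
Smallest f with faults ≤ 11 is 3.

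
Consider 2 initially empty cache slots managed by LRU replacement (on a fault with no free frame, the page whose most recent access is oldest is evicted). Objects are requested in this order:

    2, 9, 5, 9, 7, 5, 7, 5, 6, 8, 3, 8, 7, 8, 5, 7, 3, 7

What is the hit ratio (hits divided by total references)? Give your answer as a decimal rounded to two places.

0.33

2 → fault, frames (2)
9 → fault, frames (2 9)
5 → fault, evict 2, frames (9 5)
9 → hit
7 → fault, evict 5, frames (9 7)
5 → fault, evict 9, frames (7 5)
7 → hit
5 → hit
6 → fault, evict 7, frames (5 6)
8 → fault, evict 5, frames (6 8)
3 → fault, evict 6, frames (8 3)
8 → hit
7 → fault, evict 3, frames (8 7)
8 → hit
5 → fault, evict 7, frames (8 5)
7 → fault, evict 8, frames (5 7)
3 → fault, evict 5, frames (7 3)
7 → hit
Hits: 6 of 18 references → 6/18 = 0.3333.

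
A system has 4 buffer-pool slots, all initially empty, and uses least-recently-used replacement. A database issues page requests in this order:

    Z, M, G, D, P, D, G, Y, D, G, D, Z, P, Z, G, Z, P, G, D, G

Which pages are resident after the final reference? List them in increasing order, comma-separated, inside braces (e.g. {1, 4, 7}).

{D, G, P, Z}

Z -> miss, frames {Z}
M -> miss, frames {Z,M}
G -> miss, frames {Z,M,G}
D -> miss, frames {Z,M,G,D}
P -> miss, evict Z, frames {M,G,D,P}
D -> hit
G -> hit
Y -> miss, evict M, frames {P,D,G,Y}
D -> hit
G -> hit
D -> hit
Z -> miss, evict P, frames {Y,G,D,Z}
P -> miss, evict Y, frames {G,D,Z,P}
Z -> hit
G -> hit
Z -> hit
P -> hit
G -> hit
D -> hit
G -> hit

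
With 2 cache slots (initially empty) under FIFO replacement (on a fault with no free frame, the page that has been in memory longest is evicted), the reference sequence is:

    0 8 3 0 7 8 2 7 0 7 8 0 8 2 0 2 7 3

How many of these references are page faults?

0 → miss, frames [0]
8 → miss, frames [0, 8]
3 → miss, evict 0, frames [8, 3]
0 → miss, evict 8, frames [3, 0]
7 → miss, evict 3, frames [0, 7]
8 → miss, evict 0, frames [7, 8]
2 → miss, evict 7, frames [8, 2]
7 → miss, evict 8, frames [2, 7]
0 → miss, evict 2, frames [7, 0]
7 → hit
8 → miss, evict 7, frames [0, 8]
0 → hit
8 → hit
2 → miss, evict 0, frames [8, 2]
0 → miss, evict 8, frames [2, 0]
2 → hit
7 → miss, evict 2, frames [0, 7]
3 → miss, evict 0, frames [7, 3]
Page faults: 14.

14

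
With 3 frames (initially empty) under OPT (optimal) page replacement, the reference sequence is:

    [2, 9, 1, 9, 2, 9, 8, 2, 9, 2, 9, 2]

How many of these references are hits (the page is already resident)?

2 -> fault, frames [2]
9 -> fault, frames [2, 9]
1 -> fault, frames [2, 9, 1]
9 -> hit
2 -> hit
9 -> hit
8 -> fault, evict 1, frames [2, 9, 8]
2 -> hit
9 -> hit
2 -> hit
9 -> hit
2 -> hit
Hits: 8.

8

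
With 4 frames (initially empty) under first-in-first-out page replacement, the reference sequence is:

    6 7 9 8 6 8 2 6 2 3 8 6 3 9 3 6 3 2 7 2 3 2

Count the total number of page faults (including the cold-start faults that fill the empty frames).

10

6: miss, frames [6]
7: miss, frames [6, 7]
9: miss, frames [6, 7, 9]
8: miss, frames [6, 7, 9, 8]
6: hit
8: hit
2: miss, evict 6, frames [7, 9, 8, 2]
6: miss, evict 7, frames [9, 8, 2, 6]
2: hit
3: miss, evict 9, frames [8, 2, 6, 3]
8: hit
6: hit
3: hit
9: miss, evict 8, frames [2, 6, 3, 9]
3: hit
6: hit
3: hit
2: hit
7: miss, evict 2, frames [6, 3, 9, 7]
2: miss, evict 6, frames [3, 9, 7, 2]
3: hit
2: hit
Page faults: 10.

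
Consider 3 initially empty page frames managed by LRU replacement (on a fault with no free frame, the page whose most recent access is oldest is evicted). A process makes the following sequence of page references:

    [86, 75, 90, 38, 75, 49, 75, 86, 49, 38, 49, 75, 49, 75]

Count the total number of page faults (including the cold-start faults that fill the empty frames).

8

86: miss, frames [86]
75: miss, frames [86, 75]
90: miss, frames [86, 75, 90]
38: miss, evict 86, frames [75, 90, 38]
75: hit
49: miss, evict 90, frames [38, 75, 49]
75: hit
86: miss, evict 38, frames [49, 75, 86]
49: hit
38: miss, evict 75, frames [86, 49, 38]
49: hit
75: miss, evict 86, frames [38, 49, 75]
49: hit
75: hit
Page faults: 8.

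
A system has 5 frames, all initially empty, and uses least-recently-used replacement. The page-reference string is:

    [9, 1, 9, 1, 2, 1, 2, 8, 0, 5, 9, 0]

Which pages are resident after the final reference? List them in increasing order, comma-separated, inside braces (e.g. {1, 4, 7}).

9: miss, frames {9}
1: miss, frames {9,1}
9: hit
1: hit
2: miss, frames {9,1,2}
1: hit
2: hit
8: miss, frames {9,1,2,8}
0: miss, frames {9,1,2,8,0}
5: miss, evict 9, frames {1,2,8,0,5}
9: miss, evict 1, frames {2,8,0,5,9}
0: hit

{0, 2, 5, 8, 9}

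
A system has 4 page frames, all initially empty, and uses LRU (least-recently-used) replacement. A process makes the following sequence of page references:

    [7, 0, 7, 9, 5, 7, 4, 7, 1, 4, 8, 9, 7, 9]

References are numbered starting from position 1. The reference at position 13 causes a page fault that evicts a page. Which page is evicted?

pos 1: 7 -> fault, frames (7)
pos 2: 0 -> fault, frames (7 0)
pos 3: 7 -> hit
pos 4: 9 -> fault, frames (0 7 9)
pos 5: 5 -> fault, frames (0 7 9 5)
pos 6: 7 -> hit
pos 7: 4 -> fault, evict 0, frames (9 5 7 4)
pos 8: 7 -> hit
pos 9: 1 -> fault, evict 9, frames (5 4 7 1)
pos 10: 4 -> hit
pos 11: 8 -> fault, evict 5, frames (7 1 4 8)
pos 12: 9 -> fault, evict 7, frames (1 4 8 9)
pos 13: 7 -> fault, evict 1, frames (4 8 9 7)
At position 13, page 1 is evicted.

1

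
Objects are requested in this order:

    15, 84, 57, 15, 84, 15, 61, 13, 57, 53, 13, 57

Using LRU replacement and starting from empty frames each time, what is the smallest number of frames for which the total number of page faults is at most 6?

f=1: 12 faults
f=2: 11 faults
f=3: 7 faults
f=4: 7 faults
f=5: 6 faults
f=6: 6 faults
Smallest f with faults ≤ 6 is 5.

5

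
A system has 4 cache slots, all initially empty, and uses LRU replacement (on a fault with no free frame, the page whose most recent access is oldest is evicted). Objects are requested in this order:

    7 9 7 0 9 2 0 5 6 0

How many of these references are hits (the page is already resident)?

4

7: miss, frames (7)
9: miss, frames (7 9)
7: hit
0: miss, frames (9 7 0)
9: hit
2: miss, frames (7 0 9 2)
0: hit
5: miss, evict 7, frames (9 2 0 5)
6: miss, evict 9, frames (2 0 5 6)
0: hit
Hits: 4.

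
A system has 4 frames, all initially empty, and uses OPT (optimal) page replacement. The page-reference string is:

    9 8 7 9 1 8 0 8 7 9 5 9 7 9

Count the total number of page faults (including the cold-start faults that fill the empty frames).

6

9 → fault, frames (9)
8 → fault, frames (9 8)
7 → fault, frames (9 8 7)
9 → hit
1 → fault, frames (9 8 7 1)
8 → hit
0 → fault, evict 1, frames (9 8 7 0)
8 → hit
7 → hit
9 → hit
5 → fault, evict 0, frames (9 8 7 5)
9 → hit
7 → hit
9 → hit
Page faults: 6.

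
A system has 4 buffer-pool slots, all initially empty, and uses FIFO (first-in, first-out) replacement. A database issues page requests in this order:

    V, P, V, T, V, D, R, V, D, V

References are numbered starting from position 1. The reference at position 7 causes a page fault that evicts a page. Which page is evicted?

pos 1: V → miss, frames {V}
pos 2: P → miss, frames {V,P}
pos 3: V → hit
pos 4: T → miss, frames {V,P,T}
pos 5: V → hit
pos 6: D → miss, frames {V,P,T,D}
pos 7: R → miss, evict V, frames {P,T,D,R}
At position 7, page V is evicted.

V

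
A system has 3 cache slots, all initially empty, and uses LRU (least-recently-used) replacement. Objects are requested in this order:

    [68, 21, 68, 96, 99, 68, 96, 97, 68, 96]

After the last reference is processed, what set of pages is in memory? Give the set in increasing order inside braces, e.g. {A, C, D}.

{68, 96, 97}

68 → miss, frames [68]
21 → miss, frames [68, 21]
68 → hit
96 → miss, frames [21, 68, 96]
99 → miss, evict 21, frames [68, 96, 99]
68 → hit
96 → hit
97 → miss, evict 99, frames [68, 96, 97]
68 → hit
96 → hit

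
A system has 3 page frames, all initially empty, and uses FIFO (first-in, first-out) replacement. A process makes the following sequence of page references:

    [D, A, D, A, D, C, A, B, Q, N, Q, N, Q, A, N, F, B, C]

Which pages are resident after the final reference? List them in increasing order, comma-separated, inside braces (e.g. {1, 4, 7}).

D: fault, frames {D}
A: fault, frames {D,A}
D: hit
A: hit
D: hit
C: fault, frames {D,A,C}
A: hit
B: fault, evict D, frames {A,C,B}
Q: fault, evict A, frames {C,B,Q}
N: fault, evict C, frames {B,Q,N}
Q: hit
N: hit
Q: hit
A: fault, evict B, frames {Q,N,A}
N: hit
F: fault, evict Q, frames {N,A,F}
B: fault, evict N, frames {A,F,B}
C: fault, evict A, frames {F,B,C}

{B, C, F}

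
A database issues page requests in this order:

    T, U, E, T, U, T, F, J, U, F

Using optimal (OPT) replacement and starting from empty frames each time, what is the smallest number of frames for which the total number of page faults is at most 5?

f=1: 10 faults
f=2: 7 faults
f=3: 5 faults
f=4: 5 faults
f=5: 5 faults
Smallest f with faults ≤ 5 is 3.

3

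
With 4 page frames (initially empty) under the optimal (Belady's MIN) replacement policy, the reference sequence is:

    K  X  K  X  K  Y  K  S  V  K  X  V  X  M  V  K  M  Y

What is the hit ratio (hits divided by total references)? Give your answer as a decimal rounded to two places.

K -> fault, frames {K}
X -> fault, frames {K,X}
K -> hit
X -> hit
K -> hit
Y -> fault, frames {K,X,Y}
K -> hit
S -> fault, frames {K,X,Y,S}
V -> fault, evict S, frames {K,X,Y,V}
K -> hit
X -> hit
V -> hit
X -> hit
M -> fault, evict X, frames {K,Y,V,M}
V -> hit
K -> hit
M -> hit
Y -> hit
Hits: 12 of 18 references → 12/18 = 0.6667.

0.67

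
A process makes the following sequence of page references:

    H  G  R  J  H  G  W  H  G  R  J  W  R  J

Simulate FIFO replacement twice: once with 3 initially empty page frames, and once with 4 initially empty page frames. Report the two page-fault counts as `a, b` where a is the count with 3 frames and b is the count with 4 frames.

3 frames: F F F F F F F . . F F . . . → 9 faults.
4 frames: F F F F . . F F F F F F . . → 10 faults.
10 > 9: adding a frame increased faults — Belady's anomaly.

9, 10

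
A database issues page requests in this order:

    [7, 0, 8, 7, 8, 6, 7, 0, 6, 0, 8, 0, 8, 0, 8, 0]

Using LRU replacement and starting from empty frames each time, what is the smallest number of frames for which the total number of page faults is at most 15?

2

f=1: 16 faults
f=2: 9 faults
f=3: 6 faults
f=4: 4 faults
Smallest f with faults ≤ 15 is 2.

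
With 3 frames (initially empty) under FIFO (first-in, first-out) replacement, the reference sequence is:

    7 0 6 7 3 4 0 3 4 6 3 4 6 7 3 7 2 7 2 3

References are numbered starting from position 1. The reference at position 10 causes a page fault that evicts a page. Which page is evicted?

pos 1: 7: miss, frames [7]
pos 2: 0: miss, frames [7, 0]
pos 3: 6: miss, frames [7, 0, 6]
pos 4: 7: hit
pos 5: 3: miss, evict 7, frames [0, 6, 3]
pos 6: 4: miss, evict 0, frames [6, 3, 4]
pos 7: 0: miss, evict 6, frames [3, 4, 0]
pos 8: 3: hit
pos 9: 4: hit
pos 10: 6: miss, evict 3, frames [4, 0, 6]
At position 10, page 3 is evicted.

3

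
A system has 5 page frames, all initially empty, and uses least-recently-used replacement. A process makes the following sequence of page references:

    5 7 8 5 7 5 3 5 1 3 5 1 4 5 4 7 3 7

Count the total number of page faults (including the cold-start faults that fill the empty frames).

5 -> fault, frames [5]
7 -> fault, frames [5, 7]
8 -> fault, frames [5, 7, 8]
5 -> hit
7 -> hit
5 -> hit
3 -> fault, frames [8, 7, 5, 3]
5 -> hit
1 -> fault, frames [8, 7, 3, 5, 1]
3 -> hit
5 -> hit
1 -> hit
4 -> fault, evict 8, frames [7, 3, 5, 1, 4]
5 -> hit
4 -> hit
7 -> hit
3 -> hit
7 -> hit
Page faults: 6.

6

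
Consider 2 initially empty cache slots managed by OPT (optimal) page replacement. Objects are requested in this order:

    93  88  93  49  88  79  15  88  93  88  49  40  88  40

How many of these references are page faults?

8

93 -> miss, frames (93)
88 -> miss, frames (93 88)
93 -> hit
49 -> miss, evict 93, frames (88 49)
88 -> hit
79 -> miss, evict 49, frames (88 79)
15 -> miss, evict 79, frames (88 15)
88 -> hit
93 -> miss, evict 15, frames (88 93)
88 -> hit
49 -> miss, evict 93, frames (88 49)
40 -> miss, evict 49, frames (88 40)
88 -> hit
40 -> hit
Page faults: 8.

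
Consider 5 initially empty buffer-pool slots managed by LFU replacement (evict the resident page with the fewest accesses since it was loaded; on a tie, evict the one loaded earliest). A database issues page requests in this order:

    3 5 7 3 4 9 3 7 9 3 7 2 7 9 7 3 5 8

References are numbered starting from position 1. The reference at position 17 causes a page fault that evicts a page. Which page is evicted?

pos 1: 3 -> miss, frames {3}
pos 2: 5 -> miss, frames {3,5}
pos 3: 7 -> miss, frames {3,5,7}
pos 4: 3 -> hit
pos 5: 4 -> miss, frames {3,5,7,4}
pos 6: 9 -> miss, frames {3,5,7,4,9}
pos 7: 3 -> hit
pos 8: 7 -> hit
pos 9: 9 -> hit
pos 10: 3 -> hit
pos 11: 7 -> hit
pos 12: 2 -> miss, evict 5, frames {3,7,4,9,2}
pos 13: 7 -> hit
pos 14: 9 -> hit
pos 15: 7 -> hit
pos 16: 3 -> hit
pos 17: 5 -> miss, evict 4, frames {3,7,9,2,5}
At position 17, page 4 is evicted.

4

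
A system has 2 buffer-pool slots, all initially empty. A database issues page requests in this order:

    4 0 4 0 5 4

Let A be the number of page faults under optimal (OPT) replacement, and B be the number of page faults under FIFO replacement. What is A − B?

Under OPT: F F . . F . → 3 faults.
Under FIFO: F F . . F F → 4 faults.
A − B = 3 − 4 = -1.

-1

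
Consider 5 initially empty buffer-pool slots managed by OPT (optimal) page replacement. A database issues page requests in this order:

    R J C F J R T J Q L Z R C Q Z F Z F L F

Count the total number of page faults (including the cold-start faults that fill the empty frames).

R: miss, frames [R]
J: miss, frames [R, J]
C: miss, frames [R, J, C]
F: miss, frames [R, J, C, F]
J: hit
R: hit
T: miss, frames [R, J, C, F, T]
J: hit
Q: miss, evict T, frames [R, J, C, F, Q]
L: miss, evict J, frames [R, C, F, Q, L]
Z: miss, evict L, frames [R, C, F, Q, Z]
R: hit
C: hit
Q: hit
Z: hit
F: hit
Z: hit
F: hit
L: miss, evict Z, frames [R, C, F, Q, L]
F: hit
Page faults: 9.

9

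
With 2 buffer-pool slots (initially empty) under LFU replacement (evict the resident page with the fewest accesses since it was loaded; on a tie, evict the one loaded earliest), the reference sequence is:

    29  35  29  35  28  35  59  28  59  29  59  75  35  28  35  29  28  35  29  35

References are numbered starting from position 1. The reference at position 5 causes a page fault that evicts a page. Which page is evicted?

29

pos 1: 29 -> miss, frames (29)
pos 2: 35 -> miss, frames (29 35)
pos 3: 29 -> hit
pos 4: 35 -> hit
pos 5: 28 -> miss, evict 29, frames (35 28)
At position 5, page 29 is evicted.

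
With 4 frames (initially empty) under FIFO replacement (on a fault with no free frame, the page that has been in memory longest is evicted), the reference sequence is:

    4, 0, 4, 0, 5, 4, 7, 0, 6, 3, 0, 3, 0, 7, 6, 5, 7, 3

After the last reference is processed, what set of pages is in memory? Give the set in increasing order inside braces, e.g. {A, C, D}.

{0, 3, 5, 7}

4 → miss, frames (4)
0 → miss, frames (4 0)
4 → hit
0 → hit
5 → miss, frames (4 0 5)
4 → hit
7 → miss, frames (4 0 5 7)
0 → hit
6 → miss, evict 4, frames (0 5 7 6)
3 → miss, evict 0, frames (5 7 6 3)
0 → miss, evict 5, frames (7 6 3 0)
3 → hit
0 → hit
7 → hit
6 → hit
5 → miss, evict 7, frames (6 3 0 5)
7 → miss, evict 6, frames (3 0 5 7)
3 → hit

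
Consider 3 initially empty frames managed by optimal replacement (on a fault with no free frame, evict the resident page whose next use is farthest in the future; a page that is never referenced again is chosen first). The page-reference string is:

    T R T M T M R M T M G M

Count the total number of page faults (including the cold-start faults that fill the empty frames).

T → miss, frames {T}
R → miss, frames {T,R}
T → hit
M → miss, frames {T,R,M}
T → hit
M → hit
R → hit
M → hit
T → hit
M → hit
G → miss, evict R, frames {T,M,G}
M → hit
Page faults: 4.

4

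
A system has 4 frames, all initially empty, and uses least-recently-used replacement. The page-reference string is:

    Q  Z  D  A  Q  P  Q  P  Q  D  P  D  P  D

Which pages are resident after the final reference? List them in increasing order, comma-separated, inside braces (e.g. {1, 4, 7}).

{A, D, P, Q}

Q → miss, frames [Q]
Z → miss, frames [Q, Z]
D → miss, frames [Q, Z, D]
A → miss, frames [Q, Z, D, A]
Q → hit
P → miss, evict Z, frames [D, A, Q, P]
Q → hit
P → hit
Q → hit
D → hit
P → hit
D → hit
P → hit
D → hit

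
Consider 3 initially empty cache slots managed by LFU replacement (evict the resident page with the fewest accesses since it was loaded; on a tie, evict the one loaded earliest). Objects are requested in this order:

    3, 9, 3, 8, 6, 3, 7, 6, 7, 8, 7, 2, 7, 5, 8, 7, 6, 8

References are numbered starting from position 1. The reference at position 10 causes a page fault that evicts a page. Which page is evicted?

6

pos 1: 3: miss, frames {3}
pos 2: 9: miss, frames {3,9}
pos 3: 3: hit
pos 4: 8: miss, frames {3,9,8}
pos 5: 6: miss, evict 9, frames {3,8,6}
pos 6: 3: hit
pos 7: 7: miss, evict 8, frames {3,6,7}
pos 8: 6: hit
pos 9: 7: hit
pos 10: 8: miss, evict 6, frames {3,7,8}
At position 10, page 6 is evicted.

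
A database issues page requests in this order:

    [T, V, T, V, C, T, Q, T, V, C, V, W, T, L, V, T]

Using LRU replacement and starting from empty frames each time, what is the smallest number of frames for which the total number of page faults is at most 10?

3

f=1: 16 faults
f=2: 12 faults
f=3: 10 faults
f=4: 6 faults
f=5: 6 faults
f=6: 6 faults
Smallest f with faults ≤ 10 is 3.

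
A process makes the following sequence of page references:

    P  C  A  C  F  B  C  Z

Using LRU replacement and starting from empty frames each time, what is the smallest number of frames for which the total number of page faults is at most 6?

f=1: 8 faults
f=2: 7 faults
f=3: 6 faults
f=4: 6 faults
f=5: 6 faults
f=6: 6 faults
Smallest f with faults ≤ 6 is 3.

3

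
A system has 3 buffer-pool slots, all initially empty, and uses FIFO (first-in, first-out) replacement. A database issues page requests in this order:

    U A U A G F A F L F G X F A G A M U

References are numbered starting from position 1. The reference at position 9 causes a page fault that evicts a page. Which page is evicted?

A

pos 1: U: fault, frames {U}
pos 2: A: fault, frames {U,A}
pos 3: U: hit
pos 4: A: hit
pos 5: G: fault, frames {U,A,G}
pos 6: F: fault, evict U, frames {A,G,F}
pos 7: A: hit
pos 8: F: hit
pos 9: L: fault, evict A, frames {G,F,L}
At position 9, page A is evicted.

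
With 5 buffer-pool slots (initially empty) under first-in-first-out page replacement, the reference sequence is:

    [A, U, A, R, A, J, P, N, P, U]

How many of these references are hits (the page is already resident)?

4

A → miss, frames (A)
U → miss, frames (A U)
A → hit
R → miss, frames (A U R)
A → hit
J → miss, frames (A U R J)
P → miss, frames (A U R J P)
N → miss, evict A, frames (U R J P N)
P → hit
U → hit
Hits: 4.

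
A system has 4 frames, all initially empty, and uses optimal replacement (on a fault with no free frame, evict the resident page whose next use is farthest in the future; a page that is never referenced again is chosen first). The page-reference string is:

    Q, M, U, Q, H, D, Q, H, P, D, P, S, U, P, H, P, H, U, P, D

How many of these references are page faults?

8

Q → fault, frames {Q}
M → fault, frames {Q,M}
U → fault, frames {Q,M,U}
Q → hit
H → fault, frames {Q,M,U,H}
D → fault, evict M, frames {Q,U,H,D}
Q → hit
H → hit
P → fault, evict Q, frames {U,H,D,P}
D → hit
P → hit
S → fault, evict D, frames {U,H,P,S}
U → hit
P → hit
H → hit
P → hit
H → hit
U → hit
P → hit
D → fault, evict S, frames {U,H,P,D}
Page faults: 8.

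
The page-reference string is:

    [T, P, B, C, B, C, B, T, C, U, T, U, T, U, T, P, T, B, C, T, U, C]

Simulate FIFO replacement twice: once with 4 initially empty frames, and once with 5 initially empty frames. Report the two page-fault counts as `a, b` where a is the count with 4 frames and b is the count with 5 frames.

4 frames: F F F F . . . . . F F . . . . F . F F . F . → 10 faults.
5 frames: F F F F . . . . . F . . . . . . . . . . . . → 5 faults.
5 < 10: adding a frame reduced faults, as is typical.

10, 5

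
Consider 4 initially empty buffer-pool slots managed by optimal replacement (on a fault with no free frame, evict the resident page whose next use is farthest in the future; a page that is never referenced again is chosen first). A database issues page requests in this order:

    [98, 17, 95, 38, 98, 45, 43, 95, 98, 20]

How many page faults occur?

98: fault, frames (98)
17: fault, frames (98 17)
95: fault, frames (98 17 95)
38: fault, frames (98 17 95 38)
98: hit
45: fault, evict 38, frames (98 17 95 45)
43: fault, evict 45, frames (98 17 95 43)
95: hit
98: hit
20: fault, evict 43, frames (98 17 95 20)
Page faults: 7.

7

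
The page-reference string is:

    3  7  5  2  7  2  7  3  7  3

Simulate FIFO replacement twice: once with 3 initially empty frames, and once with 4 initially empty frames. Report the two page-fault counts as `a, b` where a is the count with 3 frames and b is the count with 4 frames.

3 frames: F F F F . . . F F . → 6 faults.
4 frames: F F F F . . . . . . → 4 faults.
4 < 6: adding a frame reduced faults, as is typical.

6, 4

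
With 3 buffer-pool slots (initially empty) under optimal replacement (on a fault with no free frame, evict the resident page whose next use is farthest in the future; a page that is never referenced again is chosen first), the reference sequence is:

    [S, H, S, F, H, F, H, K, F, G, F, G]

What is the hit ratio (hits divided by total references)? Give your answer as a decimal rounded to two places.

0.58

S → fault, frames (S)
H → fault, frames (S H)
S → hit
F → fault, frames (S H F)
H → hit
F → hit
H → hit
K → fault, evict H, frames (S F K)
F → hit
G → fault, evict K, frames (S F G)
F → hit
G → hit
Hits: 7 of 12 references → 7/12 = 0.5833.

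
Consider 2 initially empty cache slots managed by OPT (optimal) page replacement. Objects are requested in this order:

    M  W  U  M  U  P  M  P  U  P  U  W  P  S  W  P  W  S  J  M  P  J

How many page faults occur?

12

M → fault, frames (M)
W → fault, frames (M W)
U → fault, evict W, frames (M U)
M → hit
U → hit
P → fault, evict U, frames (M P)
M → hit
P → hit
U → fault, evict M, frames (P U)
P → hit
U → hit
W → fault, evict U, frames (P W)
P → hit
S → fault, evict P, frames (W S)
W → hit
P → fault, evict S, frames (W P)
W → hit
S → fault, evict W, frames (P S)
J → fault, evict S, frames (P J)
M → fault, evict J, frames (P M)
P → hit
J → fault, evict M, frames (P J)
Page faults: 12.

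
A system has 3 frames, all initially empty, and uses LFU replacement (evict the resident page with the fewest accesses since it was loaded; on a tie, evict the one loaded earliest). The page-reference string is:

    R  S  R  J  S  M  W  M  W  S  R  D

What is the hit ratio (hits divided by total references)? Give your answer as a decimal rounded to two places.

0.33

R -> fault, frames [R]
S -> fault, frames [R, S]
R -> hit
J -> fault, frames [R, S, J]
S -> hit
M -> fault, evict J, frames [R, S, M]
W -> fault, evict M, frames [R, S, W]
M -> fault, evict W, frames [R, S, M]
W -> fault, evict M, frames [R, S, W]
S -> hit
R -> hit
D -> fault, evict W, frames [R, S, D]
Hits: 4 of 12 references → 4/12 = 0.3333.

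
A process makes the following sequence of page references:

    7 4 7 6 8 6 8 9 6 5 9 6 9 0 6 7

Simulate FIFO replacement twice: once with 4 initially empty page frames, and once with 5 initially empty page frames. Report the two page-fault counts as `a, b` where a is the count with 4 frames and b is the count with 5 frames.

9, 8

4 frames: F F . F F . . F . F . . . F F F → 9 faults.
5 frames: F F . F F . . F . F . . . F . F → 8 faults.
8 < 9: adding a frame reduced faults, as is typical.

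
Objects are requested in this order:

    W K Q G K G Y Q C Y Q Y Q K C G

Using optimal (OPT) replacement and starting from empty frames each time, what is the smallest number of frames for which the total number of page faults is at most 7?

4

f=1: 16 faults
f=2: 11 faults
f=3: 8 faults
f=4: 7 faults
f=5: 6 faults
f=6: 6 faults
Smallest f with faults ≤ 7 is 4.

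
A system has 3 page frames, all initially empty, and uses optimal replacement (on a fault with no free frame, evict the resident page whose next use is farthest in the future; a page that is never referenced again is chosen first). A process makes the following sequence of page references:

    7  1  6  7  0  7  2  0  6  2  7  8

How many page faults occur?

7

7: fault, frames {7}
1: fault, frames {7,1}
6: fault, frames {7,1,6}
7: hit
0: fault, evict 1, frames {7,6,0}
7: hit
2: fault, evict 7, frames {6,0,2}
0: hit
6: hit
2: hit
7: fault, evict 2, frames {6,0,7}
8: fault, evict 7, frames {6,0,8}
Page faults: 7.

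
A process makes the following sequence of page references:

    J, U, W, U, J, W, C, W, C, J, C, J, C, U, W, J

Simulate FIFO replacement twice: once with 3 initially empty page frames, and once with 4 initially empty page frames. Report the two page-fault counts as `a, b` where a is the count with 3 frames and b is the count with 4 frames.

3 frames: F F F . . . F . . F . . . F F . → 7 faults.
4 frames: F F F . . . F . . . . . . . . . → 4 faults.
4 < 7: adding a frame reduced faults, as is typical.

7, 4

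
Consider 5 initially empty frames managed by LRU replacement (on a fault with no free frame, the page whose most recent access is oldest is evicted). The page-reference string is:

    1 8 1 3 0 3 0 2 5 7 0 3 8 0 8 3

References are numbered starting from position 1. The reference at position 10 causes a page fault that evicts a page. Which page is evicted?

pos 1: 1 -> miss, frames {1}
pos 2: 8 -> miss, frames {1,8}
pos 3: 1 -> hit
pos 4: 3 -> miss, frames {8,1,3}
pos 5: 0 -> miss, frames {8,1,3,0}
pos 6: 3 -> hit
pos 7: 0 -> hit
pos 8: 2 -> miss, frames {8,1,3,0,2}
pos 9: 5 -> miss, evict 8, frames {1,3,0,2,5}
pos 10: 7 -> miss, evict 1, frames {3,0,2,5,7}
At position 10, page 1 is evicted.

1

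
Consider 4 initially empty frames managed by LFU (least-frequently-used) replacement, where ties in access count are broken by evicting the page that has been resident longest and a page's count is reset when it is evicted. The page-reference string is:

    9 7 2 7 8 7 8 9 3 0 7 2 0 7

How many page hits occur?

6

9 -> fault, frames {9}
7 -> fault, frames {9,7}
2 -> fault, frames {9,7,2}
7 -> hit
8 -> fault, frames {9,7,2,8}
7 -> hit
8 -> hit
9 -> hit
3 -> fault, evict 2, frames {9,7,8,3}
0 -> fault, evict 3, frames {9,7,8,0}
7 -> hit
2 -> fault, evict 0, frames {9,7,8,2}
0 -> fault, evict 2, frames {9,7,8,0}
7 -> hit
Hits: 6.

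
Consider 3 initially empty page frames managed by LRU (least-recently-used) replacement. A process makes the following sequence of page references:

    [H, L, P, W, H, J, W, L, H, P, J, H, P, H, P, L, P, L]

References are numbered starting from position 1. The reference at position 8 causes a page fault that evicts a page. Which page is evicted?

H

pos 1: H -> fault, frames [H]
pos 2: L -> fault, frames [H, L]
pos 3: P -> fault, frames [H, L, P]
pos 4: W -> fault, evict H, frames [L, P, W]
pos 5: H -> fault, evict L, frames [P, W, H]
pos 6: J -> fault, evict P, frames [W, H, J]
pos 7: W -> hit
pos 8: L -> fault, evict H, frames [J, W, L]
At position 8, page H is evicted.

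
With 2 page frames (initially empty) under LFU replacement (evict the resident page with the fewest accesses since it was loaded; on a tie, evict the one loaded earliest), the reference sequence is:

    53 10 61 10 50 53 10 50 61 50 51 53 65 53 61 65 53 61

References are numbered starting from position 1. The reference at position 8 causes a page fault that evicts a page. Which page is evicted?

pos 1: 53 → miss, frames {53}
pos 2: 10 → miss, frames {53,10}
pos 3: 61 → miss, evict 53, frames {10,61}
pos 4: 10 → hit
pos 5: 50 → miss, evict 61, frames {10,50}
pos 6: 53 → miss, evict 50, frames {10,53}
pos 7: 10 → hit
pos 8: 50 → miss, evict 53, frames {10,50}
At position 8, page 53 is evicted.

53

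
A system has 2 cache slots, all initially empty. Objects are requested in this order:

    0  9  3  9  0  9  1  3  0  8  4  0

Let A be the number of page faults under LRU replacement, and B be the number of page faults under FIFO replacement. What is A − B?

-1

Under LRU: F F F . F . F F F F F F → 10 faults.
Under FIFO: F F F . F F F F F F F F → 11 faults.
A − B = 10 − 11 = -1.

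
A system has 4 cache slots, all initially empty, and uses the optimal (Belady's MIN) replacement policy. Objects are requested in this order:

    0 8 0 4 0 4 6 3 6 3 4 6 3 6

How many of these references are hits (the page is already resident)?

0 → fault, frames (0)
8 → fault, frames (0 8)
0 → hit
4 → fault, frames (0 8 4)
0 → hit
4 → hit
6 → fault, frames (0 8 4 6)
3 → fault, evict 8, frames (0 4 6 3)
6 → hit
3 → hit
4 → hit
6 → hit
3 → hit
6 → hit
Hits: 9.

9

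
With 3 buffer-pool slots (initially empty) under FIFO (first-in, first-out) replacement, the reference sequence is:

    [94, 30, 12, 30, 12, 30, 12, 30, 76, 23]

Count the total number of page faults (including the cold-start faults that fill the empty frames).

5

94: miss, frames (94)
30: miss, frames (94 30)
12: miss, frames (94 30 12)
30: hit
12: hit
30: hit
12: hit
30: hit
76: miss, evict 94, frames (30 12 76)
23: miss, evict 30, frames (12 76 23)
Page faults: 5.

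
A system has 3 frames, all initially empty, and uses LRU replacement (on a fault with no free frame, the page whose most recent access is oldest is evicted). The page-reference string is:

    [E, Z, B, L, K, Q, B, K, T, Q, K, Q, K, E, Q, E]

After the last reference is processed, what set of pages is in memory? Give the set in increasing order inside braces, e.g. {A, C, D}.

E -> fault, frames {E}
Z -> fault, frames {E,Z}
B -> fault, frames {E,Z,B}
L -> fault, evict E, frames {Z,B,L}
K -> fault, evict Z, frames {B,L,K}
Q -> fault, evict B, frames {L,K,Q}
B -> fault, evict L, frames {K,Q,B}
K -> hit
T -> fault, evict Q, frames {B,K,T}
Q -> fault, evict B, frames {K,T,Q}
K -> hit
Q -> hit
K -> hit
E -> fault, evict T, frames {Q,K,E}
Q -> hit
E -> hit

{E, K, Q}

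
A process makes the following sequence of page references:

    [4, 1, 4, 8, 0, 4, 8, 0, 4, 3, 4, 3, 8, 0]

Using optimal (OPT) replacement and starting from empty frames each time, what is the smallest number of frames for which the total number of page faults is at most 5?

f=1: 14 faults
f=2: 9 faults
f=3: 6 faults
f=4: 5 faults
f=5: 5 faults
Smallest f with faults ≤ 5 is 4.

4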